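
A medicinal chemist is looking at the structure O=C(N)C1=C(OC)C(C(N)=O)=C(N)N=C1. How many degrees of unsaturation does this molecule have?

6

Degree of unsaturation = (number of rings) + (number of π bonds).
Ring closures in the SMILES: 1.
π bonds: 5 double bonds (each 1 DoU) → 5 DoU from unsaturation.
Total DoU = 1 + 5 = 6.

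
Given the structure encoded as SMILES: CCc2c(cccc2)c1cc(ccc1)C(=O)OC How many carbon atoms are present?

Count every carbon token in the SMILES (each C, including those in ring-closure positions and inside branches).
Carbon count: 16.

16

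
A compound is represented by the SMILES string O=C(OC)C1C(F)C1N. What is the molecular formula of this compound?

C5H8FNO2

Walk through each heavy atom and fill implicit hydrogens from standard valence (C 4, N 3, O 2, S 2, halogen 1):
  atom 1: O, bond orders sum to 2 (valence 2) → 0 H
  atom 2: C, bond orders sum to 4 (valence 4) → 0 H
  atom 3: O, bond orders sum to 2 (valence 2) → 0 H
  atom 4: C, bond orders sum to 1 (valence 4) → 3 H
  atom 5: C, bond orders sum to 3 (valence 4) → 1 H
  atom 6: C, bond orders sum to 3 (valence 4) → 1 H
  atom 7: F (halogen, monovalent) → 0 H
  atom 8: C, bond orders sum to 3 (valence 4) → 1 H
  atom 9: N, bond orders sum to 1 (valence 3) → 2 H
Totals → C:5, H:8, F:1, N:1, O:2.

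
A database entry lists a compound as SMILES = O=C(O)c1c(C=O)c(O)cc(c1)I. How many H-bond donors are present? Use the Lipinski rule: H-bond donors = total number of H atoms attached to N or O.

Donors: find every N or O and count the H atoms it carries.
  atom 1 (O): bond orders sum to 2 → 0 H
  atom 3 (O): bond orders sum to 1 → 1 H
  atom 7 (O): bond orders sum to 2 → 0 H
  atom 9 (O): bond orders sum to 1 → 1 H
Lipinski HBD = 2.

2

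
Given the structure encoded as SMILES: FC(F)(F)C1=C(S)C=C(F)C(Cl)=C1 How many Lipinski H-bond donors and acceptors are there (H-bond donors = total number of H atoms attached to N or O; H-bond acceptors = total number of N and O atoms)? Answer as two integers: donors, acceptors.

0, 0

Donors: find every N or O and count the H atoms it carries.
  (no N or O atoms present)
Lipinski HBD = 0.
Acceptors: N atoms = 0, O atoms = 0 → HBA = 0.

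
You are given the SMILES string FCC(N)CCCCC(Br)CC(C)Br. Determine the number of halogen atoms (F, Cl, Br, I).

3

Halogen atoms appear at heavy-atom positions 1, 10, 14 (2×Br, 1×F).
Other groups present: 1 primary amine.
Halogen count: 3.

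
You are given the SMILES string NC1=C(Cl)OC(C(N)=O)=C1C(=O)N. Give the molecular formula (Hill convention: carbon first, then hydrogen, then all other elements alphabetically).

Walk through each heavy atom and fill implicit hydrogens from standard valence (C 4, N 3, O 2, S 2, halogen 1):
  atom 1: N, bond orders sum to 1 (valence 3) → 2 H
  atom 2: C, bond orders sum to 4 (valence 4) → 0 H
  atom 3: C, bond orders sum to 4 (valence 4) → 0 H
  atom 4: Cl (halogen, monovalent) → 0 H
  atom 5: O, bond orders sum to 2 (valence 2) → 0 H
  atom 6: C, bond orders sum to 4 (valence 4) → 0 H
  atom 7: C, bond orders sum to 4 (valence 4) → 0 H
  atom 8: N, bond orders sum to 1 (valence 3) → 2 H
  atom 9: O, bond orders sum to 2 (valence 2) → 0 H
  atom 10: C, bond orders sum to 4 (valence 4) → 0 H
  atom 11: C, bond orders sum to 4 (valence 4) → 0 H
  atom 12: O, bond orders sum to 2 (valence 2) → 0 H
  atom 13: N, bond orders sum to 1 (valence 3) → 2 H
Totals → C:6, H:6, Cl:1, N:3, O:3.
In Hill order: C6H6ClN3O3.

C6H6ClN3O3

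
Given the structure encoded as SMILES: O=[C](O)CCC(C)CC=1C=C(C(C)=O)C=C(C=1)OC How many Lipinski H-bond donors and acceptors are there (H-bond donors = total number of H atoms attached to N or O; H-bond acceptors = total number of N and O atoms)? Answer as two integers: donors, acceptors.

Donors: find every N or O and count the H atoms it carries.
  atom 1 (O): bond orders sum to 2 → 0 H
  atom 3 (O): bond orders sum to 1 → 1 H
  atom 14 (O): bond orders sum to 2 → 0 H
  atom 18 (O): bond orders sum to 2 → 0 H
Lipinski HBD = 1.
Acceptors: N atoms = 0, O atoms = 4 → HBA = 4.

1, 4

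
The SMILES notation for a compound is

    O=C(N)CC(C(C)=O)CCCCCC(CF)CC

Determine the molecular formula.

C14H26FNO2

Walk through each heavy atom and fill implicit hydrogens from standard valence (C 4, N 3, O 2, S 2, halogen 1):
  atom 1: O, bond orders sum to 2 (valence 2) → 0 H
  atom 2: C, bond orders sum to 4 (valence 4) → 0 H
  atom 3: N, bond orders sum to 1 (valence 3) → 2 H
  atom 4: C, bond orders sum to 2 (valence 4) → 2 H
  atom 5: C, bond orders sum to 3 (valence 4) → 1 H
  atom 6: C, bond orders sum to 4 (valence 4) → 0 H
  atom 7: C, bond orders sum to 1 (valence 4) → 3 H
  atom 8: O, bond orders sum to 2 (valence 2) → 0 H
  atom 9: C, bond orders sum to 2 (valence 4) → 2 H
  atom 10: C, bond orders sum to 2 (valence 4) → 2 H
  atom 11: C, bond orders sum to 2 (valence 4) → 2 H
  atom 12: C, bond orders sum to 2 (valence 4) → 2 H
  atom 13: C, bond orders sum to 2 (valence 4) → 2 H
  atom 14: C, bond orders sum to 3 (valence 4) → 1 H
  atom 15: C, bond orders sum to 2 (valence 4) → 2 H
  atom 16: F (halogen, monovalent) → 0 H
  atom 17: C, bond orders sum to 2 (valence 4) → 2 H
  atom 18: C, bond orders sum to 1 (valence 4) → 3 H
Totals → C:14, H:26, F:1, N:1, O:2.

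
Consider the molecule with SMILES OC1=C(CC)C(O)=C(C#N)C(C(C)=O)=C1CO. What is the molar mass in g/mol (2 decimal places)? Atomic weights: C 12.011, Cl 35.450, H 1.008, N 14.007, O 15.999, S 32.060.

First, the molecular formula is C12H13NO4 (counting implicit H from valence).
  C: 12 × 12.011 = 144.132
  H: 13 × 1.008 = 13.104
  N: 1 × 14.007 = 14.007
  O: 4 × 15.999 = 63.996
Sum: 12×12.011 + 13×1.008 + 1×14.007 + 4×15.999 = 235.239 → 235.24 g/mol.

235.24 g/mol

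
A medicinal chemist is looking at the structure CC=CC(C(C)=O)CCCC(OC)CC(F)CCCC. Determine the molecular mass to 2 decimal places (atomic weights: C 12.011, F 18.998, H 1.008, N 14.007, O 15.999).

First, the molecular formula is C17H31FO2 (counting implicit H from valence).
  C: 17 × 12.011 = 204.187
  F: 1 × 18.998 = 18.998
  H: 31 × 1.008 = 31.248
  O: 2 × 15.999 = 31.998
Sum: 17×12.011 + 1×18.998 + 31×1.008 + 2×15.999 = 286.431 → 286.43 g/mol.

286.43 g/mol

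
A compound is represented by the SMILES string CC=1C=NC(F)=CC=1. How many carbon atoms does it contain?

6

Count every carbon token in the SMILES (each C, including those in ring-closure positions and inside branches).
Carbon count: 6.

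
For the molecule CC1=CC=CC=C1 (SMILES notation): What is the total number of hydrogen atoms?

Walk through each heavy atom and fill implicit hydrogens from standard valence (C 4, N 3, O 2, S 2, halogen 1):
  atom 1: C, bond orders sum to 1 (valence 4) → 3 H
  atom 2: C, bond orders sum to 4 (valence 4) → 0 H
  atom 3: C, bond orders sum to 3 (valence 4) → 1 H
  atom 4: C, bond orders sum to 3 (valence 4) → 1 H
  atom 5: C, bond orders sum to 3 (valence 4) → 1 H
  atom 6: C, bond orders sum to 3 (valence 4) → 1 H
  atom 7: C, bond orders sum to 3 (valence 4) → 1 H
Total hydrogens: 8.

8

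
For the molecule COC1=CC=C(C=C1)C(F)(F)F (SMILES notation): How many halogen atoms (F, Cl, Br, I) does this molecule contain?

Halogen atoms appear at heavy-atom positions 10, 11, 12 (3×F).
Other groups present: 1 ether.
Halogen count: 3.

3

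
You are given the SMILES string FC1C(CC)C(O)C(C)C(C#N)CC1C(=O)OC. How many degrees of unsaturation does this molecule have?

4

Molecular formula: C13H20FNO3.
DoU = (2C + 2 + N − H − X) / 2, where X is the halogen count and O/S are ignored.
    = (2·13 + 2 + 1 − 20 − 1) / 2 = 8 / 2 = 4.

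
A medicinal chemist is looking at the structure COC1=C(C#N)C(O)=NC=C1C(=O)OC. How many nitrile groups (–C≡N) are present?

1

The nitrile motif appears at heavy-atom position 5 in the SMILES.
Other groups present: 1 ester, 1 ether, 1 hydroxyl.
Nitrile count: 1.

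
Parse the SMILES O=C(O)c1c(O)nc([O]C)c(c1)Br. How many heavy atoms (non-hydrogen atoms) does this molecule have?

Every atom symbol written in the SMILES (organic subset) is one heavy atom; implicit H are not written.
Heavy atoms by element → Br:1, C:7, N:1, O:4.
Total: 13.

13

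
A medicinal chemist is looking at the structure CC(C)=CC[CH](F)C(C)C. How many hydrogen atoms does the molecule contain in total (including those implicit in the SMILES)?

Walk through each heavy atom and fill implicit hydrogens from standard valence (C 4, N 3, O 2, S 2, halogen 1):
  atom 1: C, bond orders sum to 1 (valence 4) → 3 H
  atom 2: C, bond orders sum to 4 (valence 4) → 0 H
  atom 3: C, bond orders sum to 1 (valence 4) → 3 H
  atom 4: C, bond orders sum to 3 (valence 4) → 1 H
  atom 5: C, bond orders sum to 2 (valence 4) → 2 H
  atom 6: C with explicit H count 1
  atom 7: F (halogen, monovalent) → 0 H
  atom 8: C, bond orders sum to 3 (valence 4) → 1 H
  atom 9: C, bond orders sum to 1 (valence 4) → 3 H
  atom 10: C, bond orders sum to 1 (valence 4) → 3 H
Total hydrogens: 17.

17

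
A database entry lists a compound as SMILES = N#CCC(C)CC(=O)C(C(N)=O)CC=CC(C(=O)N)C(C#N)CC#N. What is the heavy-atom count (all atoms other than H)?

25

Every atom symbol written in the SMILES (organic subset) is one heavy atom; implicit H are not written.
Heavy atoms by element → C:17, N:5, O:3.
Total: 25.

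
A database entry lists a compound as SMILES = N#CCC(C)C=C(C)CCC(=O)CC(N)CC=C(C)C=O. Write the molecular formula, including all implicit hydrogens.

Walk through each heavy atom and fill implicit hydrogens from standard valence (C 4, N 3, O 2, S 2, halogen 1):
  atom 1: N, bond orders sum to 3 (valence 3) → 0 H
  atom 2: C, bond orders sum to 4 (valence 4) → 0 H
  atom 3: C, bond orders sum to 2 (valence 4) → 2 H
  atom 4: C, bond orders sum to 3 (valence 4) → 1 H
  atom 5: C, bond orders sum to 1 (valence 4) → 3 H
  atom 6: C, bond orders sum to 3 (valence 4) → 1 H
  atom 7: C, bond orders sum to 4 (valence 4) → 0 H
  atom 8: C, bond orders sum to 1 (valence 4) → 3 H
  atom 9: C, bond orders sum to 2 (valence 4) → 2 H
  atom 10: C, bond orders sum to 2 (valence 4) → 2 H
  atom 11: C, bond orders sum to 4 (valence 4) → 0 H
  atom 12: O, bond orders sum to 2 (valence 2) → 0 H
  atom 13: C, bond orders sum to 2 (valence 4) → 2 H
  atom 14: C, bond orders sum to 3 (valence 4) → 1 H
  atom 15: N, bond orders sum to 1 (valence 3) → 2 H
  atom 16: C, bond orders sum to 2 (valence 4) → 2 H
  atom 17: C, bond orders sum to 3 (valence 4) → 1 H
  atom 18: C, bond orders sum to 4 (valence 4) → 0 H
  atom 19: C, bond orders sum to 1 (valence 4) → 3 H
  atom 20: C, bond orders sum to 3 (valence 4) → 1 H
  atom 21: O, bond orders sum to 2 (valence 2) → 0 H
Totals → C:17, H:26, N:2, O:2.
In Hill order: C17H26N2O2.

C17H26N2O2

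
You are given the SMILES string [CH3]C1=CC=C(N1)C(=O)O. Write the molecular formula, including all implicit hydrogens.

Walk through each heavy atom and fill implicit hydrogens from standard valence (C 4, N 3, O 2, S 2, halogen 1):
  atom 1: C with explicit H count 3
  atom 2: C, bond orders sum to 4 (valence 4) → 0 H
  atom 3: C, bond orders sum to 3 (valence 4) → 1 H
  atom 4: C, bond orders sum to 3 (valence 4) → 1 H
  atom 5: C, bond orders sum to 4 (valence 4) → 0 H
  atom 6: N, bond orders sum to 2 (valence 3) → 1 H
  atom 7: C, bond orders sum to 4 (valence 4) → 0 H
  atom 8: O, bond orders sum to 2 (valence 2) → 0 H
  atom 9: O, bond orders sum to 1 (valence 2) → 1 H
Totals → C:6, H:7, N:1, O:2.

C6H7NO2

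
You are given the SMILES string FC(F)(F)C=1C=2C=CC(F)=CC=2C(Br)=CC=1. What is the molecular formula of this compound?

Walk through each heavy atom and fill implicit hydrogens from standard valence (C 4, N 3, O 2, S 2, halogen 1):
  atom 1: F (halogen, monovalent) → 0 H
  atom 2: C, bond orders sum to 4 (valence 4) → 0 H
  atom 3: F (halogen, monovalent) → 0 H
  atom 4: F (halogen, monovalent) → 0 H
  atom 5: C, bond orders sum to 4 (valence 4) → 0 H
  atom 6: C, bond orders sum to 4 (valence 4) → 0 H
  atom 7: C, bond orders sum to 3 (valence 4) → 1 H
  atom 8: C, bond orders sum to 3 (valence 4) → 1 H
  atom 9: C, bond orders sum to 4 (valence 4) → 0 H
  atom 10: F (halogen, monovalent) → 0 H
  atom 11: C, bond orders sum to 3 (valence 4) → 1 H
  atom 12: C, bond orders sum to 4 (valence 4) → 0 H
  atom 13: C, bond orders sum to 4 (valence 4) → 0 H
  atom 14: Br (halogen, monovalent) → 0 H
  atom 15: C, bond orders sum to 3 (valence 4) → 1 H
  atom 16: C, bond orders sum to 3 (valence 4) → 1 H
Totals → C:11, H:5, Br:1, F:4.
In Hill order: C11H5BrF4.

C11H5BrF4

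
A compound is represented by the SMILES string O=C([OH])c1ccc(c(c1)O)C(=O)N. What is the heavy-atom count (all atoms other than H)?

13

Every atom symbol written in the SMILES (organic subset) is one heavy atom; implicit H are not written.
Heavy atoms by element → C:8, N:1, O:4.
Total: 13.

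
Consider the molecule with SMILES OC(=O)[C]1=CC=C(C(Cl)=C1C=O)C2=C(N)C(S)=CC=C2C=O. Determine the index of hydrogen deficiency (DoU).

11

Degree of unsaturation = (number of rings) + (number of π bonds).
Ring closures in the SMILES: 2.
π bonds: 9 double bonds (each 1 DoU) → 9 DoU from unsaturation.
Total DoU = 2 + 9 = 11.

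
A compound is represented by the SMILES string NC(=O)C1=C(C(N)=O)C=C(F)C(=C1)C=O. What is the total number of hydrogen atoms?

7

Walk through each heavy atom and fill implicit hydrogens from standard valence (C 4, N 3, O 2, S 2, halogen 1):
  atom 1: N, bond orders sum to 1 (valence 3) → 2 H
  atom 2: C, bond orders sum to 4 (valence 4) → 0 H
  atom 3: O, bond orders sum to 2 (valence 2) → 0 H
  atom 4: C, bond orders sum to 4 (valence 4) → 0 H
  atom 5: C, bond orders sum to 4 (valence 4) → 0 H
  atom 6: C, bond orders sum to 4 (valence 4) → 0 H
  atom 7: N, bond orders sum to 1 (valence 3) → 2 H
  atom 8: O, bond orders sum to 2 (valence 2) → 0 H
  atom 9: C, bond orders sum to 3 (valence 4) → 1 H
  atom 10: C, bond orders sum to 4 (valence 4) → 0 H
  atom 11: F (halogen, monovalent) → 0 H
  atom 12: C, bond orders sum to 4 (valence 4) → 0 H
  atom 13: C, bond orders sum to 3 (valence 4) → 1 H
  atom 14: C, bond orders sum to 3 (valence 4) → 1 H
  atom 15: O, bond orders sum to 2 (valence 2) → 0 H
Total hydrogens: 7.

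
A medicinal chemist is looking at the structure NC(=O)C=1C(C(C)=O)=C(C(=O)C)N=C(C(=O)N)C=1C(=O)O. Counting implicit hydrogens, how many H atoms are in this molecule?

Walk through each heavy atom and fill implicit hydrogens from standard valence (C 4, N 3, O 2, S 2, halogen 1):
  atom 1: N, bond orders sum to 1 (valence 3) → 2 H
  atom 2: C, bond orders sum to 4 (valence 4) → 0 H
  atom 3: O, bond orders sum to 2 (valence 2) → 0 H
  atom 4: C, bond orders sum to 4 (valence 4) → 0 H
  atom 5: C, bond orders sum to 4 (valence 4) → 0 H
  atom 6: C, bond orders sum to 4 (valence 4) → 0 H
  atom 7: C, bond orders sum to 1 (valence 4) → 3 H
  atom 8: O, bond orders sum to 2 (valence 2) → 0 H
  atom 9: C, bond orders sum to 4 (valence 4) → 0 H
  atom 10: C, bond orders sum to 4 (valence 4) → 0 H
  atom 11: O, bond orders sum to 2 (valence 2) → 0 H
  atom 12: C, bond orders sum to 1 (valence 4) → 3 H
  atom 13: N, bond orders sum to 3 (valence 3) → 0 H
  atom 14: C, bond orders sum to 4 (valence 4) → 0 H
  atom 15: C, bond orders sum to 4 (valence 4) → 0 H
  atom 16: O, bond orders sum to 2 (valence 2) → 0 H
  atom 17: N, bond orders sum to 1 (valence 3) → 2 H
  atom 18: C, bond orders sum to 4 (valence 4) → 0 H
  atom 19: C, bond orders sum to 4 (valence 4) → 0 H
  atom 20: O, bond orders sum to 2 (valence 2) → 0 H
  atom 21: O, bond orders sum to 1 (valence 2) → 1 H
Total hydrogens: 11.

11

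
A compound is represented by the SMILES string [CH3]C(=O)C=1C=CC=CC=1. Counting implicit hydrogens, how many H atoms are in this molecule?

8

Walk through each heavy atom and fill implicit hydrogens from standard valence (C 4, N 3, O 2, S 2, halogen 1):
  atom 1: C with explicit H count 3
  atom 2: C, bond orders sum to 4 (valence 4) → 0 H
  atom 3: O, bond orders sum to 2 (valence 2) → 0 H
  atom 4: C, bond orders sum to 4 (valence 4) → 0 H
  atom 5: C, bond orders sum to 3 (valence 4) → 1 H
  atom 6: C, bond orders sum to 3 (valence 4) → 1 H
  atom 7: C, bond orders sum to 3 (valence 4) → 1 H
  atom 8: C, bond orders sum to 3 (valence 4) → 1 H
  atom 9: C, bond orders sum to 3 (valence 4) → 1 H
Total hydrogens: 8.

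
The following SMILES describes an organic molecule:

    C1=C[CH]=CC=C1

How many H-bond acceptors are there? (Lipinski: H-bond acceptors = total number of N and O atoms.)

N atoms: 0; O atoms: 0.
Lipinski HBA = 0 + 0 = 0.

0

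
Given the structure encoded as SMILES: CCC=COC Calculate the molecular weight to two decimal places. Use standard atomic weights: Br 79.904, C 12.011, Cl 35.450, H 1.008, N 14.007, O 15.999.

86.13 g/mol

First, the molecular formula is C5H10O (counting implicit H from valence).
  C: 5 × 12.011 = 60.055
  H: 10 × 1.008 = 10.080
  O: 1 × 15.999 = 15.999
Sum: 5×12.011 + 10×1.008 + 1×15.999 = 86.134 → 86.13 g/mol.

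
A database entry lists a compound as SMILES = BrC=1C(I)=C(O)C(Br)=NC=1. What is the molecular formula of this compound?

C5H2Br2INO

Walk through each heavy atom and fill implicit hydrogens from standard valence (C 4, N 3, O 2, S 2, halogen 1):
  atom 1: Br (halogen, monovalent) → 0 H
  atom 2: C, bond orders sum to 4 (valence 4) → 0 H
  atom 3: C, bond orders sum to 4 (valence 4) → 0 H
  atom 4: I (halogen, monovalent) → 0 H
  atom 5: C, bond orders sum to 4 (valence 4) → 0 H
  atom 6: O, bond orders sum to 1 (valence 2) → 1 H
  atom 7: C, bond orders sum to 4 (valence 4) → 0 H
  atom 8: Br (halogen, monovalent) → 0 H
  atom 9: N, bond orders sum to 3 (valence 3) → 0 H
  atom 10: C, bond orders sum to 3 (valence 4) → 1 H
Totals → C:5, H:2, Br:2, I:1, N:1, O:1.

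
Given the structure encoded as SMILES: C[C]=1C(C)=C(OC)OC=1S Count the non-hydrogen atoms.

10

Every atom symbol written in the SMILES (organic subset) is one heavy atom; implicit H are not written.
Heavy atoms by element → C:7, O:2, S:1.
Total: 10.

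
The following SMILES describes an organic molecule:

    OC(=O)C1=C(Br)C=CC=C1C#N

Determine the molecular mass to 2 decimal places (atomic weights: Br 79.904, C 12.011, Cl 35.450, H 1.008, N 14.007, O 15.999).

226.03 g/mol

First, the molecular formula is C8H4BrNO2 (counting implicit H from valence).
  Br: 1 × 79.904 = 79.904
  C: 8 × 12.011 = 96.088
  H: 4 × 1.008 = 4.032
  N: 1 × 14.007 = 14.007
  O: 2 × 15.999 = 31.998
Sum: 1×79.904 + 8×12.011 + 4×1.008 + 1×14.007 + 2×15.999 = 226.029 → 226.03 g/mol.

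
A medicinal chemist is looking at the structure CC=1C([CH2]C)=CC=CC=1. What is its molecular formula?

Walk through each heavy atom and fill implicit hydrogens from standard valence (C 4, N 3, O 2, S 2, halogen 1):
  atom 1: C, bond orders sum to 1 (valence 4) → 3 H
  atom 2: C, bond orders sum to 4 (valence 4) → 0 H
  atom 3: C, bond orders sum to 4 (valence 4) → 0 H
  atom 4: C with explicit H count 2
  atom 5: C, bond orders sum to 1 (valence 4) → 3 H
  atom 6: C, bond orders sum to 3 (valence 4) → 1 H
  atom 7: C, bond orders sum to 3 (valence 4) → 1 H
  atom 8: C, bond orders sum to 3 (valence 4) → 1 H
  atom 9: C, bond orders sum to 3 (valence 4) → 1 H
Totals → C:9, H:12.

C9H12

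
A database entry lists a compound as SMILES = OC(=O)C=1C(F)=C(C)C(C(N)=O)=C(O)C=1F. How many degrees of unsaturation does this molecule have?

Degree of unsaturation = (number of rings) + (number of π bonds).
Ring closures in the SMILES: 1.
π bonds: 5 double bonds (each 1 DoU) → 5 DoU from unsaturation.
Total DoU = 1 + 5 = 6.

6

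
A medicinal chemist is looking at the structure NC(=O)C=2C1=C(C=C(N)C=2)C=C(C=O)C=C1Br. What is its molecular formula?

C12H9BrN2O2

Walk through each heavy atom and fill implicit hydrogens from standard valence (C 4, N 3, O 2, S 2, halogen 1):
  atom 1: N, bond orders sum to 1 (valence 3) → 2 H
  atom 2: C, bond orders sum to 4 (valence 4) → 0 H
  atom 3: O, bond orders sum to 2 (valence 2) → 0 H
  atom 4: C, bond orders sum to 4 (valence 4) → 0 H
  atom 5: C, bond orders sum to 4 (valence 4) → 0 H
  atom 6: C, bond orders sum to 4 (valence 4) → 0 H
  atom 7: C, bond orders sum to 3 (valence 4) → 1 H
  atom 8: C, bond orders sum to 4 (valence 4) → 0 H
  atom 9: N, bond orders sum to 1 (valence 3) → 2 H
  atom 10: C, bond orders sum to 3 (valence 4) → 1 H
  atom 11: C, bond orders sum to 3 (valence 4) → 1 H
  atom 12: C, bond orders sum to 4 (valence 4) → 0 H
  atom 13: C, bond orders sum to 3 (valence 4) → 1 H
  atom 14: O, bond orders sum to 2 (valence 2) → 0 H
  atom 15: C, bond orders sum to 3 (valence 4) → 1 H
  atom 16: C, bond orders sum to 4 (valence 4) → 0 H
  atom 17: Br (halogen, monovalent) → 0 H
Totals → C:12, H:9, Br:1, N:2, O:2.
In Hill order: C12H9BrN2O2.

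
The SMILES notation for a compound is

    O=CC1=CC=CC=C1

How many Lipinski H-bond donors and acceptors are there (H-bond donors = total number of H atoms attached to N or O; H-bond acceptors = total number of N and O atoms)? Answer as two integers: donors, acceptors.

Donors: find every N or O and count the H atoms it carries.
  atom 1 (O): bond orders sum to 2 → 0 H
Lipinski HBD = 0.
Acceptors: N atoms = 0, O atoms = 1 → HBA = 1.

0, 1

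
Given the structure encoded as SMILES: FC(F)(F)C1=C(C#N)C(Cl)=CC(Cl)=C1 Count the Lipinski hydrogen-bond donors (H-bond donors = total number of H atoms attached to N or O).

Donors: find every N or O and count the H atoms it carries.
  atom 8 (N): bond orders sum to 3 → 0 H
Lipinski HBD = 0.

0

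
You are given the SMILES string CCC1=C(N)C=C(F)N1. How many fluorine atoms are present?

1

Scan the SMILES for F atoms (remember two-letter symbols like Cl and Br are single atoms).
Fluorine count: 1.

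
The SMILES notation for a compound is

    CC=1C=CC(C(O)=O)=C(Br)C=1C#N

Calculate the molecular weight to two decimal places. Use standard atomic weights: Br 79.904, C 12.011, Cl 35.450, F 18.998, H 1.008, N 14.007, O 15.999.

240.06 g/mol

First, the molecular formula is C9H6BrNO2 (counting implicit H from valence).
  Br: 1 × 79.904 = 79.904
  C: 9 × 12.011 = 108.099
  H: 6 × 1.008 = 6.048
  N: 1 × 14.007 = 14.007
  O: 2 × 15.999 = 31.998
Sum: 1×79.904 + 9×12.011 + 6×1.008 + 1×14.007 + 2×15.999 = 240.056 → 240.06 g/mol.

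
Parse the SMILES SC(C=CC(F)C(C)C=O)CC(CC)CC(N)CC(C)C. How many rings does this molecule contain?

In SMILES, each pair of matching ring-closure digits denotes one ring-closing bond; the number of such bonds equals the number of independent rings.
Ring-closure bonds here: 0.

0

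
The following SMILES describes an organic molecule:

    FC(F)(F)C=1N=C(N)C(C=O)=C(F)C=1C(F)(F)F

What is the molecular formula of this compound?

C8H3F7N2O

Walk through each heavy atom and fill implicit hydrogens from standard valence (C 4, N 3, O 2, S 2, halogen 1):
  atom 1: F (halogen, monovalent) → 0 H
  atom 2: C, bond orders sum to 4 (valence 4) → 0 H
  atom 3: F (halogen, monovalent) → 0 H
  atom 4: F (halogen, monovalent) → 0 H
  atom 5: C, bond orders sum to 4 (valence 4) → 0 H
  atom 6: N, bond orders sum to 3 (valence 3) → 0 H
  atom 7: C, bond orders sum to 4 (valence 4) → 0 H
  atom 8: N, bond orders sum to 1 (valence 3) → 2 H
  atom 9: C, bond orders sum to 4 (valence 4) → 0 H
  atom 10: C, bond orders sum to 3 (valence 4) → 1 H
  atom 11: O, bond orders sum to 2 (valence 2) → 0 H
  atom 12: C, bond orders sum to 4 (valence 4) → 0 H
  atom 13: F (halogen, monovalent) → 0 H
  atom 14: C, bond orders sum to 4 (valence 4) → 0 H
  atom 15: C, bond orders sum to 4 (valence 4) → 0 H
  atom 16: F (halogen, monovalent) → 0 H
  atom 17: F (halogen, monovalent) → 0 H
  atom 18: F (halogen, monovalent) → 0 H
Totals → C:8, H:3, F:7, N:2, O:1.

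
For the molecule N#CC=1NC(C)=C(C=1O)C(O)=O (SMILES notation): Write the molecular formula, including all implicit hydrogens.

Walk through each heavy atom and fill implicit hydrogens from standard valence (C 4, N 3, O 2, S 2, halogen 1):
  atom 1: N, bond orders sum to 3 (valence 3) → 0 H
  atom 2: C, bond orders sum to 4 (valence 4) → 0 H
  atom 3: C, bond orders sum to 4 (valence 4) → 0 H
  atom 4: N, bond orders sum to 2 (valence 3) → 1 H
  atom 5: C, bond orders sum to 4 (valence 4) → 0 H
  atom 6: C, bond orders sum to 1 (valence 4) → 3 H
  atom 7: C, bond orders sum to 4 (valence 4) → 0 H
  atom 8: C, bond orders sum to 4 (valence 4) → 0 H
  atom 9: O, bond orders sum to 1 (valence 2) → 1 H
  atom 10: C, bond orders sum to 4 (valence 4) → 0 H
  atom 11: O, bond orders sum to 1 (valence 2) → 1 H
  atom 12: O, bond orders sum to 2 (valence 2) → 0 H
Totals → C:7, H:6, N:2, O:3.

C7H6N2O3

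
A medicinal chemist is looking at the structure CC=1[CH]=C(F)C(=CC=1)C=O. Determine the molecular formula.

Walk through each heavy atom and fill implicit hydrogens from standard valence (C 4, N 3, O 2, S 2, halogen 1):
  atom 1: C, bond orders sum to 1 (valence 4) → 3 H
  atom 2: C, bond orders sum to 4 (valence 4) → 0 H
  atom 3: C with explicit H count 1
  atom 4: C, bond orders sum to 4 (valence 4) → 0 H
  atom 5: F (halogen, monovalent) → 0 H
  atom 6: C, bond orders sum to 4 (valence 4) → 0 H
  atom 7: C, bond orders sum to 3 (valence 4) → 1 H
  atom 8: C, bond orders sum to 3 (valence 4) → 1 H
  atom 9: C, bond orders sum to 3 (valence 4) → 1 H
  atom 10: O, bond orders sum to 2 (valence 2) → 0 H
Totals → C:8, H:7, F:1, O:1.
In Hill order: C8H7FO.

C8H7FO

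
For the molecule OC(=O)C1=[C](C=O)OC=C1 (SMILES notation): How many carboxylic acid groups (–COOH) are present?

The carboxylic acid motif appears at heavy-atom position 2 in the SMILES.
Other groups present: 1 aldehyde.
Carboxylic acid count: 1.

1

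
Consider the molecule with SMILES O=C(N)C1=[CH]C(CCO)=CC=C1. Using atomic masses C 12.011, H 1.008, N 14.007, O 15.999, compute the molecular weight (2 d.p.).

First, the molecular formula is C9H11NO2 (counting implicit H from valence).
  C: 9 × 12.011 = 108.099
  H: 11 × 1.008 = 11.088
  N: 1 × 14.007 = 14.007
  O: 2 × 15.999 = 31.998
Sum: 9×12.011 + 11×1.008 + 1×14.007 + 2×15.999 = 165.192 → 165.19 g/mol.

165.19 g/mol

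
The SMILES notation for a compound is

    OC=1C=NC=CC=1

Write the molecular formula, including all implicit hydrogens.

Walk through each heavy atom and fill implicit hydrogens from standard valence (C 4, N 3, O 2, S 2, halogen 1):
  atom 1: O, bond orders sum to 1 (valence 2) → 1 H
  atom 2: C, bond orders sum to 4 (valence 4) → 0 H
  atom 3: C, bond orders sum to 3 (valence 4) → 1 H
  atom 4: N, bond orders sum to 3 (valence 3) → 0 H
  atom 5: C, bond orders sum to 3 (valence 4) → 1 H
  atom 6: C, bond orders sum to 3 (valence 4) → 1 H
  atom 7: C, bond orders sum to 3 (valence 4) → 1 H
Totals → C:5, H:5, N:1, O:1.

C5H5NO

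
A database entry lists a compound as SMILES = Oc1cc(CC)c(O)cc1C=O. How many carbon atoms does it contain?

Count every carbon token in the SMILES (each C, including those in ring-closure positions and inside branches).
Carbon count: 9.

9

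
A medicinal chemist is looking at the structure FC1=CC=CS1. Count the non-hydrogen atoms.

6

Every atom symbol written in the SMILES (organic subset) is one heavy atom; implicit H are not written.
Heavy atoms by element → C:4, F:1, S:1.
Total: 6.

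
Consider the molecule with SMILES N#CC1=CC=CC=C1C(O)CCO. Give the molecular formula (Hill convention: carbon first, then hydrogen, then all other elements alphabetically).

C10H11NO2

Walk through each heavy atom and fill implicit hydrogens from standard valence (C 4, N 3, O 2, S 2, halogen 1):
  atom 1: N, bond orders sum to 3 (valence 3) → 0 H
  atom 2: C, bond orders sum to 4 (valence 4) → 0 H
  atom 3: C, bond orders sum to 4 (valence 4) → 0 H
  atom 4: C, bond orders sum to 3 (valence 4) → 1 H
  atom 5: C, bond orders sum to 3 (valence 4) → 1 H
  atom 6: C, bond orders sum to 3 (valence 4) → 1 H
  atom 7: C, bond orders sum to 3 (valence 4) → 1 H
  atom 8: C, bond orders sum to 4 (valence 4) → 0 H
  atom 9: C, bond orders sum to 3 (valence 4) → 1 H
  atom 10: O, bond orders sum to 1 (valence 2) → 1 H
  atom 11: C, bond orders sum to 2 (valence 4) → 2 H
  atom 12: C, bond orders sum to 2 (valence 4) → 2 H
  atom 13: O, bond orders sum to 1 (valence 2) → 1 H
Totals → C:10, H:11, N:1, O:2.
In Hill order: C10H11NO2.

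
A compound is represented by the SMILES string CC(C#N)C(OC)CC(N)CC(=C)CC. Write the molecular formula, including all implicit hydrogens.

Walk through each heavy atom and fill implicit hydrogens from standard valence (C 4, N 3, O 2, S 2, halogen 1):
  atom 1: C, bond orders sum to 1 (valence 4) → 3 H
  atom 2: C, bond orders sum to 3 (valence 4) → 1 H
  atom 3: C, bond orders sum to 4 (valence 4) → 0 H
  atom 4: N, bond orders sum to 3 (valence 3) → 0 H
  atom 5: C, bond orders sum to 3 (valence 4) → 1 H
  atom 6: O, bond orders sum to 2 (valence 2) → 0 H
  atom 7: C, bond orders sum to 1 (valence 4) → 3 H
  atom 8: C, bond orders sum to 2 (valence 4) → 2 H
  atom 9: C, bond orders sum to 3 (valence 4) → 1 H
  atom 10: N, bond orders sum to 1 (valence 3) → 2 H
  atom 11: C, bond orders sum to 2 (valence 4) → 2 H
  atom 12: C, bond orders sum to 4 (valence 4) → 0 H
  atom 13: C, bond orders sum to 2 (valence 4) → 2 H
  atom 14: C, bond orders sum to 2 (valence 4) → 2 H
  atom 15: C, bond orders sum to 1 (valence 4) → 3 H
Totals → C:12, H:22, N:2, O:1.
In Hill order: C12H22N2O.

C12H22N2O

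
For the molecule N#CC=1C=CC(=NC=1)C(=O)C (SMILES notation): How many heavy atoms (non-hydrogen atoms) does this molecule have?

Every atom symbol written in the SMILES (organic subset) is one heavy atom; implicit H are not written.
Heavy atoms by element → C:8, N:2, O:1.
Total: 11.

11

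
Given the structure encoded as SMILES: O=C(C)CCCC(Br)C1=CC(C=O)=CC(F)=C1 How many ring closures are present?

In SMILES, each pair of matching ring-closure digits denotes one ring-closing bond; the number of such bonds equals the number of independent rings.
Ring-closure bonds here: 1.

1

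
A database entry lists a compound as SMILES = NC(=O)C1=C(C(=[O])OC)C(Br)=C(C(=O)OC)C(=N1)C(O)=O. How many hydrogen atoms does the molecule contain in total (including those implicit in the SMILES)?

9

Walk through each heavy atom and fill implicit hydrogens from standard valence (C 4, N 3, O 2, S 2, halogen 1):
  atom 1: N, bond orders sum to 1 (valence 3) → 2 H
  atom 2: C, bond orders sum to 4 (valence 4) → 0 H
  atom 3: O, bond orders sum to 2 (valence 2) → 0 H
  atom 4: C, bond orders sum to 4 (valence 4) → 0 H
  atom 5: C, bond orders sum to 4 (valence 4) → 0 H
  atom 6: C, bond orders sum to 4 (valence 4) → 0 H
  atom 7: O with explicit H count 0
  atom 8: O, bond orders sum to 2 (valence 2) → 0 H
  atom 9: C, bond orders sum to 1 (valence 4) → 3 H
  atom 10: C, bond orders sum to 4 (valence 4) → 0 H
  atom 11: Br (halogen, monovalent) → 0 H
  atom 12: C, bond orders sum to 4 (valence 4) → 0 H
  atom 13: C, bond orders sum to 4 (valence 4) → 0 H
  atom 14: O, bond orders sum to 2 (valence 2) → 0 H
  atom 15: O, bond orders sum to 2 (valence 2) → 0 H
  atom 16: C, bond orders sum to 1 (valence 4) → 3 H
  atom 17: C, bond orders sum to 4 (valence 4) → 0 H
  atom 18: N, bond orders sum to 3 (valence 3) → 0 H
  atom 19: C, bond orders sum to 4 (valence 4) → 0 H
  atom 20: O, bond orders sum to 1 (valence 2) → 1 H
  atom 21: O, bond orders sum to 2 (valence 2) → 0 H
Total hydrogens: 9.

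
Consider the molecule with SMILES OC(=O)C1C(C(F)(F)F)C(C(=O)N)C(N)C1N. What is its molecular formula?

Walk through each heavy atom and fill implicit hydrogens from standard valence (C 4, N 3, O 2, S 2, halogen 1):
  atom 1: O, bond orders sum to 1 (valence 2) → 1 H
  atom 2: C, bond orders sum to 4 (valence 4) → 0 H
  atom 3: O, bond orders sum to 2 (valence 2) → 0 H
  atom 4: C, bond orders sum to 3 (valence 4) → 1 H
  atom 5: C, bond orders sum to 3 (valence 4) → 1 H
  atom 6: C, bond orders sum to 4 (valence 4) → 0 H
  atom 7: F (halogen, monovalent) → 0 H
  atom 8: F (halogen, monovalent) → 0 H
  atom 9: F (halogen, monovalent) → 0 H
  atom 10: C, bond orders sum to 3 (valence 4) → 1 H
  atom 11: C, bond orders sum to 4 (valence 4) → 0 H
  atom 12: O, bond orders sum to 2 (valence 2) → 0 H
  atom 13: N, bond orders sum to 1 (valence 3) → 2 H
  atom 14: C, bond orders sum to 3 (valence 4) → 1 H
  atom 15: N, bond orders sum to 1 (valence 3) → 2 H
  atom 16: C, bond orders sum to 3 (valence 4) → 1 H
  atom 17: N, bond orders sum to 1 (valence 3) → 2 H
Totals → C:8, H:12, F:3, N:3, O:3.

C8H12F3N3O3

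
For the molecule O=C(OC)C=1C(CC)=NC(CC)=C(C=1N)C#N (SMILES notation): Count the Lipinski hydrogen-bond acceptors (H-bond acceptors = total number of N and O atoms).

5

N atoms: 3; O atoms: 2.
Lipinski HBA = 3 + 2 = 5.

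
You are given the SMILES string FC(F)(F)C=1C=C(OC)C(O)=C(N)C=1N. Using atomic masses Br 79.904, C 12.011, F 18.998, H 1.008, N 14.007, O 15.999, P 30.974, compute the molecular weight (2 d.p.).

222.17 g/mol

First, the molecular formula is C8H9F3N2O2 (counting implicit H from valence).
  C: 8 × 12.011 = 96.088
  F: 3 × 18.998 = 56.994
  H: 9 × 1.008 = 9.072
  N: 2 × 14.007 = 28.014
  O: 2 × 15.999 = 31.998
Sum: 8×12.011 + 3×18.998 + 9×1.008 + 2×14.007 + 2×15.999 = 222.166 → 222.17 g/mol.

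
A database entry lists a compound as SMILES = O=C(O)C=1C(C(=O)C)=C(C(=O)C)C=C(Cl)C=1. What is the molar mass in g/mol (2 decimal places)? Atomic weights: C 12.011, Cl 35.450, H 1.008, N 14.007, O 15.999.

First, the molecular formula is C11H9ClO4 (counting implicit H from valence).
  C: 11 × 12.011 = 132.121
  Cl: 1 × 35.450 = 35.450
  H: 9 × 1.008 = 9.072
  O: 4 × 15.999 = 63.996
Sum: 11×12.011 + 1×35.450 + 9×1.008 + 4×15.999 = 240.639 → 240.64 g/mol.

240.64 g/mol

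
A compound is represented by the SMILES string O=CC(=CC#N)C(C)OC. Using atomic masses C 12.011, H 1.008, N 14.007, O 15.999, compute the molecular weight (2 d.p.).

First, the molecular formula is C7H9NO2 (counting implicit H from valence).
  C: 7 × 12.011 = 84.077
  H: 9 × 1.008 = 9.072
  N: 1 × 14.007 = 14.007
  O: 2 × 15.999 = 31.998
Sum: 7×12.011 + 9×1.008 + 1×14.007 + 2×15.999 = 139.154 → 139.15 g/mol.

139.15 g/mol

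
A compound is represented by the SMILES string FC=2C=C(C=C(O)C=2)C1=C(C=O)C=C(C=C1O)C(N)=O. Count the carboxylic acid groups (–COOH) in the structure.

0

Scan the SMILES for the carboxylic acid motif — none present.
Groups that are present: 1 aldehyde, 1 amide, 2 hydroxyl.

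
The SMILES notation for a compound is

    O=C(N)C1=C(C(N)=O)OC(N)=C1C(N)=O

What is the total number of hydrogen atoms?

Walk through each heavy atom and fill implicit hydrogens from standard valence (C 4, N 3, O 2, S 2, halogen 1):
  atom 1: O, bond orders sum to 2 (valence 2) → 0 H
  atom 2: C, bond orders sum to 4 (valence 4) → 0 H
  atom 3: N, bond orders sum to 1 (valence 3) → 2 H
  atom 4: C, bond orders sum to 4 (valence 4) → 0 H
  atom 5: C, bond orders sum to 4 (valence 4) → 0 H
  atom 6: C, bond orders sum to 4 (valence 4) → 0 H
  atom 7: N, bond orders sum to 1 (valence 3) → 2 H
  atom 8: O, bond orders sum to 2 (valence 2) → 0 H
  atom 9: O, bond orders sum to 2 (valence 2) → 0 H
  atom 10: C, bond orders sum to 4 (valence 4) → 0 H
  atom 11: N, bond orders sum to 1 (valence 3) → 2 H
  atom 12: C, bond orders sum to 4 (valence 4) → 0 H
  atom 13: C, bond orders sum to 4 (valence 4) → 0 H
  atom 14: N, bond orders sum to 1 (valence 3) → 2 H
  atom 15: O, bond orders sum to 2 (valence 2) → 0 H
Total hydrogens: 8.

8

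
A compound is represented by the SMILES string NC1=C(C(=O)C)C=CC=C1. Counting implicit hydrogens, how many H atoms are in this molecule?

Walk through each heavy atom and fill implicit hydrogens from standard valence (C 4, N 3, O 2, S 2, halogen 1):
  atom 1: N, bond orders sum to 1 (valence 3) → 2 H
  atom 2: C, bond orders sum to 4 (valence 4) → 0 H
  atom 3: C, bond orders sum to 4 (valence 4) → 0 H
  atom 4: C, bond orders sum to 4 (valence 4) → 0 H
  atom 5: O, bond orders sum to 2 (valence 2) → 0 H
  atom 6: C, bond orders sum to 1 (valence 4) → 3 H
  atom 7: C, bond orders sum to 3 (valence 4) → 1 H
  atom 8: C, bond orders sum to 3 (valence 4) → 1 H
  atom 9: C, bond orders sum to 3 (valence 4) → 1 H
  atom 10: C, bond orders sum to 3 (valence 4) → 1 H
Total hydrogens: 9.

9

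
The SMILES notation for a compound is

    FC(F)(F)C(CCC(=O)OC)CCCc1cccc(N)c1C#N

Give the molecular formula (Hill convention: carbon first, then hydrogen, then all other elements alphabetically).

C16H19F3N2O2

Walk through each heavy atom and fill implicit hydrogens from standard valence (C 4, N 3, O 2, S 2, halogen 1); for lowercase aromatic atoms, an aromatic c carries 1 H when it has two neighbours and 0 H with three, and aromatic n carries 0 H:
  atom 1: F (halogen, monovalent) → 0 H
  atom 2: C, bond orders sum to 4 (valence 4) → 0 H
  atom 3: F (halogen, monovalent) → 0 H
  atom 4: F (halogen, monovalent) → 0 H
  atom 5: C, bond orders sum to 3 (valence 4) → 1 H
  atom 6: C, bond orders sum to 2 (valence 4) → 2 H
  atom 7: C, bond orders sum to 2 (valence 4) → 2 H
  atom 8: C, bond orders sum to 4 (valence 4) → 0 H
  atom 9: O, bond orders sum to 2 (valence 2) → 0 H
  atom 10: O, bond orders sum to 2 (valence 2) → 0 H
  atom 11: C, bond orders sum to 1 (valence 4) → 3 H
  atom 12: C, bond orders sum to 2 (valence 4) → 2 H
  atom 13: C, bond orders sum to 2 (valence 4) → 2 H
  atom 14: C, bond orders sum to 2 (valence 4) → 2 H
  atom 15: aromatic c, 3 neighbours → 0 H
  atom 16: aromatic c, 2 neighbours → 1 H
  atom 17: aromatic c, 2 neighbours → 1 H
  atom 18: aromatic c, 2 neighbours → 1 H
  atom 19: aromatic c, 3 neighbours → 0 H
  atom 20: N, bond orders sum to 1 (valence 3) → 2 H
  atom 21: aromatic c, 3 neighbours → 0 H
  atom 22: C, bond orders sum to 4 (valence 4) → 0 H
  atom 23: N, bond orders sum to 3 (valence 3) → 0 H
Totals → C:16, H:19, F:3, N:2, O:2.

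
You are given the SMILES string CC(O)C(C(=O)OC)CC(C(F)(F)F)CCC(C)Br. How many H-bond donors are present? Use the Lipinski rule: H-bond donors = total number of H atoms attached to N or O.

Donors: find every N or O and count the H atoms it carries.
  atom 3 (O): bond orders sum to 1 → 1 H
  atom 6 (O): bond orders sum to 2 → 0 H
  atom 7 (O): bond orders sum to 2 → 0 H
Lipinski HBD = 1.

1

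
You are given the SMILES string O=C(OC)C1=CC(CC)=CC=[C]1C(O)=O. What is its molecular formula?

Walk through each heavy atom and fill implicit hydrogens from standard valence (C 4, N 3, O 2, S 2, halogen 1):
  atom 1: O, bond orders sum to 2 (valence 2) → 0 H
  atom 2: C, bond orders sum to 4 (valence 4) → 0 H
  atom 3: O, bond orders sum to 2 (valence 2) → 0 H
  atom 4: C, bond orders sum to 1 (valence 4) → 3 H
  atom 5: C, bond orders sum to 4 (valence 4) → 0 H
  atom 6: C, bond orders sum to 3 (valence 4) → 1 H
  atom 7: C, bond orders sum to 4 (valence 4) → 0 H
  atom 8: C, bond orders sum to 2 (valence 4) → 2 H
  atom 9: C, bond orders sum to 1 (valence 4) → 3 H
  atom 10: C, bond orders sum to 3 (valence 4) → 1 H
  atom 11: C, bond orders sum to 3 (valence 4) → 1 H
  atom 12: C with explicit H count 0
  atom 13: C, bond orders sum to 4 (valence 4) → 0 H
  atom 14: O, bond orders sum to 1 (valence 2) → 1 H
  atom 15: O, bond orders sum to 2 (valence 2) → 0 H
Totals → C:11, H:12, O:4.
In Hill order: C11H12O4.

C11H12O4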